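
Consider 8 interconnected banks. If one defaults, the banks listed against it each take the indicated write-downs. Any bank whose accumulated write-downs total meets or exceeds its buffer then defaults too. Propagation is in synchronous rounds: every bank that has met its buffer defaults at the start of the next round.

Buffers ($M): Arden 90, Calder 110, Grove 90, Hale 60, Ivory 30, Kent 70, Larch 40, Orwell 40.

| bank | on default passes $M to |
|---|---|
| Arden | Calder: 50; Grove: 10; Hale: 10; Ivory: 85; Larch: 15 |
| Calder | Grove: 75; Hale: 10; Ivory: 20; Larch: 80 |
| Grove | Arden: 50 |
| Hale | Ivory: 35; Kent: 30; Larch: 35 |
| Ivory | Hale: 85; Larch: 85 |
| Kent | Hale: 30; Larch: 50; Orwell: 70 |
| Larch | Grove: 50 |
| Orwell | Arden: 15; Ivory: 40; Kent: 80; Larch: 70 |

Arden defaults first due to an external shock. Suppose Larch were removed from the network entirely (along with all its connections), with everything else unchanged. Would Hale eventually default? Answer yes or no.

yes

With Larch removed:
Round 1 — Arden defaults (initial).
  Calder: +50 → 50 < 110
  Grove: +10 → 10 < 90
  Hale: +10 → 10 < 60
  Ivory: +85 → 85 ≥ 30
Round 2 — Ivory defaults.
  Hale: +85 → 95 ≥ 60
Round 3 — Hale defaults.
  Kent: +30 → 30 < 70
No further defaults.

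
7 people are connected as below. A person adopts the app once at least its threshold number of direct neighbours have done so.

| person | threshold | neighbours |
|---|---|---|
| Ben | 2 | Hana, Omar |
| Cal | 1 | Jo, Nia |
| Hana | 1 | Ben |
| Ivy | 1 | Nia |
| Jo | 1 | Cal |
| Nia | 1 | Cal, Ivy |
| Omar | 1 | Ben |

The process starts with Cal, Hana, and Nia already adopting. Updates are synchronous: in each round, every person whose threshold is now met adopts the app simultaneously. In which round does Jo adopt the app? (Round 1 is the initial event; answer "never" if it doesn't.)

2

Round 1 — Cal, Hana, Nia adopt the app (initial).
Round 2 — checking thresholds:
  Ben: 1 of 2 neighbours < 2, not yet.
  Ivy: 1 of 1 neighbours ≥ 1, adopts the app.
  Jo: 1 of 1 neighbours ≥ 1, adopts the app.
Round 3 — no new adoptions; cascade stops.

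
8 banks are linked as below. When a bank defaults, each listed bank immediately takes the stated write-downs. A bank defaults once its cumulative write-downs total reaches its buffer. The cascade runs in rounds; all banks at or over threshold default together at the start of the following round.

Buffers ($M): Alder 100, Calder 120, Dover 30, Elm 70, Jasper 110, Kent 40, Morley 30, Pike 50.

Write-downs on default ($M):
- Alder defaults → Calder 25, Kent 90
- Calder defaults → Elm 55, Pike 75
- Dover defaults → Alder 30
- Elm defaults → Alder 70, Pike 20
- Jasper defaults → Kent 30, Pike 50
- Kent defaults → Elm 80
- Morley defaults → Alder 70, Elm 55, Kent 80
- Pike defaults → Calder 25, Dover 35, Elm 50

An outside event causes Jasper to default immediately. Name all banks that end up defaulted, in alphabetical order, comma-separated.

Round 1 — Jasper defaults (initial).
  Kent: +30 → 30 < 40
  Pike: +50 → 50 ≥ 50
Round 2 — Pike defaults.
  Calder: +25 → 25 < 120
  Dover: +35 → 35 ≥ 30
  Elm: +50 → 50 < 70
Round 3 — Dover defaults.
  Alder: +30 → 30 < 100
No further defaults.

Dover, Jasper, Pike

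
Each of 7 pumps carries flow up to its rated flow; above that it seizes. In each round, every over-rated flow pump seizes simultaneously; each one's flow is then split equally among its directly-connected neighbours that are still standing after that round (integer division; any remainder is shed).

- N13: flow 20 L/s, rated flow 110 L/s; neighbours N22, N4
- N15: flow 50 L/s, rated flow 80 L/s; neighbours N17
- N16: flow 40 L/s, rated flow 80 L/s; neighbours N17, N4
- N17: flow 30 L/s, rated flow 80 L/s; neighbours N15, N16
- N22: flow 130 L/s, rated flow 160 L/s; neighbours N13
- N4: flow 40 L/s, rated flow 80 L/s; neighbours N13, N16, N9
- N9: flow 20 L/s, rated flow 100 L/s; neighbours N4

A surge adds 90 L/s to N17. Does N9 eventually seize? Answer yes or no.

Round 1 — N17 at 120 > 80. N17 seizes.
  N17 sheds 120 L/s to N15, N16: 60 each.
    N15: 50+60 = 110 > 80
    N16: 40+60 = 100 > 80
Round 2 — N15, N16 seize.
  N15 sheds 110 L/s: no online neighbours, lost.
  N16 sheds 100 L/s to N4: 100 each.
    N4: 40+100 = 140 > 80
Round 3 — N4 seizes.
  N4 sheds 140 L/s to N13, N9: 70 each.
    N13: 20+70 = 90 ≤ 110
    N9: 20+70 = 90 ≤ 100
No further seizures.

no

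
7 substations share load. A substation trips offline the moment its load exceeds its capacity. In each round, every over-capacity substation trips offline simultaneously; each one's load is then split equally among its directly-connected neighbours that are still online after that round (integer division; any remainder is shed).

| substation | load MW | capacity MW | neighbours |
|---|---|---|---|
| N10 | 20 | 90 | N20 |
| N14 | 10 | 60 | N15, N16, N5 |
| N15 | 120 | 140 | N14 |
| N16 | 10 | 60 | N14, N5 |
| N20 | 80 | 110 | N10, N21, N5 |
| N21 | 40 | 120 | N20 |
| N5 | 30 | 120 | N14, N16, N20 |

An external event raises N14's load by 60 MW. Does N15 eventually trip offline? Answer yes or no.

yes

Round 1 — N14 at 70 > 60. N14 trips offline.
  N14 sheds 70 MW to N15, N16, N5: 23 each (1 lost).
    N15: 120+23 = 143 > 140
    N16: 10+23 = 33 ≤ 60
    N5: 30+23 = 53 ≤ 120
Round 2 — N15 trips offline.
  N15 sheds 143 MW: no online neighbours, lost.
No further trips.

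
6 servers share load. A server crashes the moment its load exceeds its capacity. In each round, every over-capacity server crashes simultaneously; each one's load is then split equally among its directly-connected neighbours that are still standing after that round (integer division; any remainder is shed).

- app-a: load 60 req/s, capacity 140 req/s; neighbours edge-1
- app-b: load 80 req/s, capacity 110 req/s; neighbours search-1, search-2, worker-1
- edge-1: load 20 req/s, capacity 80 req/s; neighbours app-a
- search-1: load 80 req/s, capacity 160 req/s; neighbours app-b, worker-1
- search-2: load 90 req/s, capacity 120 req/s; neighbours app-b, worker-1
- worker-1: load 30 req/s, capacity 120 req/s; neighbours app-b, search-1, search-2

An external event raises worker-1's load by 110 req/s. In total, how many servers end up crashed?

4

Round 1 — worker-1 at 140 > 120. worker-1 crashes.
  worker-1 sheds 140 req/s to app-b, search-1, search-2: 46 each (2 lost).
    app-b: 80+46 = 126 > 110
    search-1: 80+46 = 126 ≤ 160
    search-2: 90+46 = 136 > 120
Round 2 — app-b, search-2 crash.
  app-b sheds 126 req/s to search-1: 126 each.
    search-1: 126+126 = 252 > 160
  search-2 sheds 136 req/s: no online neighbours, lost.
Round 3 — search-1 crashes.
  search-1 sheds 252 req/s: no online neighbours, lost.
No further crashes.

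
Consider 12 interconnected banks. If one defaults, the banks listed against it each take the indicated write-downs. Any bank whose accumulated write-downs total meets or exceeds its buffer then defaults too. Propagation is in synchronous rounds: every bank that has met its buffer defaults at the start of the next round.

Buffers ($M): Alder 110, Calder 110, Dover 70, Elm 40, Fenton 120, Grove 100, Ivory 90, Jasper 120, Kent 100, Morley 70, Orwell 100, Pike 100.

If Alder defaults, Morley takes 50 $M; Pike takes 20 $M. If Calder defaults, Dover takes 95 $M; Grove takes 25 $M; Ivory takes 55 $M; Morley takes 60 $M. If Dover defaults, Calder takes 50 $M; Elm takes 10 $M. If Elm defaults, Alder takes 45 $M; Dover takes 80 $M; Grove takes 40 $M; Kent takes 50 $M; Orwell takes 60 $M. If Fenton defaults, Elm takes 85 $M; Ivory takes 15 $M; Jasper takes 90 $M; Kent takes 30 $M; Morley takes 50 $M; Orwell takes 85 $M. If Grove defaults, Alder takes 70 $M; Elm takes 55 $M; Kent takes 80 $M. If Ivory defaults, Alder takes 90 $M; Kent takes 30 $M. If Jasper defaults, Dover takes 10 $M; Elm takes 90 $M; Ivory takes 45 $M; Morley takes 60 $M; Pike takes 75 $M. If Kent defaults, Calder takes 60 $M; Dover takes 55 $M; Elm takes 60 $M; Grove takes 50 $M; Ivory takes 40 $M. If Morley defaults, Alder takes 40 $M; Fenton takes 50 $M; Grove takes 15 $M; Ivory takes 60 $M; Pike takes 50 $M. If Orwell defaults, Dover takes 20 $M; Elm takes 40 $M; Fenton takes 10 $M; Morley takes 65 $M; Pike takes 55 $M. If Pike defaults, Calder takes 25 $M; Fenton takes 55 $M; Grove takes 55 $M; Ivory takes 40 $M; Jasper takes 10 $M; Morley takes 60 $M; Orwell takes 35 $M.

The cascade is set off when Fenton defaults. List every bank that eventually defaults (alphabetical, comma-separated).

Round 1 — Fenton defaults (initial).
  Elm: +85 → 85 ≥ 40
  Ivory: +15 → 15 < 90
  Jasper: +90 → 90 < 120
  Kent: +30 → 30 < 100
  Morley: +50 → 50 < 70
  Orwell: +85 → 85 < 100
Round 2 — Elm defaults.
  Alder: +45 → 45 < 110
  Dover: +80 → 80 ≥ 70
  Grove: +40 → 40 < 100
  Kent: +50 → 80 < 100
  Orwell: +60 → 145 ≥ 100
Round 3 — Dover, Orwell default.
  Calder: +50 → 50 < 110
  Morley: +65 → 115 ≥ 70
  Pike: +55 → 55 < 100
Round 4 — Morley defaults.
  Alder: +40 → 85 < 110
  Grove: +15 → 55 < 100
  Ivory: +60 → 75 < 90
  Pike: +50 → 105 ≥ 100
Round 5 — Pike defaults.
  Calder: +25 → 75 < 110
  Grove: +55 → 110 ≥ 100
  Ivory: +40 → 115 ≥ 90
  Jasper: +10 → 100 < 120
Round 6 — Grove, Ivory default.
  Alder: +70+90 → 245 ≥ 110
  Kent: +80+30 → 190 ≥ 100
Round 7 — Alder, Kent default.
  Calder: +60 → 135 ≥ 110
Round 8 — Calder defaults.
No further defaults.

Alder, Calder, Dover, Elm, Fenton, Grove, Ivory, Kent, Morley, Orwell, Pike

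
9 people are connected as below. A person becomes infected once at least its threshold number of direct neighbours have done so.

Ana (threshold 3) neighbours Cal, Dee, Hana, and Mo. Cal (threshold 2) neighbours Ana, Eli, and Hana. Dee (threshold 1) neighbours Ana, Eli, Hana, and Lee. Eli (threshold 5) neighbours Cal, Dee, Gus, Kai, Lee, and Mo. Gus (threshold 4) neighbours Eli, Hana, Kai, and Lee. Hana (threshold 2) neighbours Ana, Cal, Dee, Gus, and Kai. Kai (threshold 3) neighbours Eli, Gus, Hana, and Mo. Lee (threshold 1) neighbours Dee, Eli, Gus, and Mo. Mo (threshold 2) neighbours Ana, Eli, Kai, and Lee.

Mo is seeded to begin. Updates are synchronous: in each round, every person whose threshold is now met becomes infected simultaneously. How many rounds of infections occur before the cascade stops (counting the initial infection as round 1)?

Round 1 — Mo becomes infected (initial).
Round 2 — checking thresholds:
  Ana: 1 of 4 neighbours < 3, holds.
  Eli: 1 of 6 neighbours < 5, holds.
  Kai: 1 of 4 neighbours < 3, holds.
  Lee: 1 of 4 neighbours ≥ 1, becomes infected.
Round 3 — checking thresholds:
  Ana: 1 of 4 neighbours < 3, holds.
  Dee: 1 of 4 neighbours ≥ 1, becomes infected.
  Eli: 2 of 6 neighbours < 5, holds.
  Gus: 1 of 4 neighbours < 4, holds.
  Kai: 1 of 4 neighbours < 3, holds.
Round 4 — no new infections; cascade stops.

3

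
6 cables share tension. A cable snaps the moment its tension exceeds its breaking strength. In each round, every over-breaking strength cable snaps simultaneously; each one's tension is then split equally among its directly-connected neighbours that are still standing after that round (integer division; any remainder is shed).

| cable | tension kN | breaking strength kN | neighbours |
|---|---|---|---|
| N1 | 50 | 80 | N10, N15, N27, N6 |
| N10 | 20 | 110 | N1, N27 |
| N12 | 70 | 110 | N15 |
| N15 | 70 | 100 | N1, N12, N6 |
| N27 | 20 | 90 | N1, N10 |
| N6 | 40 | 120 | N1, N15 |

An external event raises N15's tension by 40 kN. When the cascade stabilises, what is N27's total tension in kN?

48

Round 1 — N15 at 110 > 100. N15 snaps.
  N15 sheds 110 kN to N1, N12, N6: 36 each (2 lost).
    N1: 50+36 = 86 > 80
    N12: 70+36 = 106 ≤ 110
    N6: 40+36 = 76 ≤ 120
Round 2 — N1 snaps.
  N1 sheds 86 kN to N10, N27, N6: 28 each (2 lost).
    N10: 20+28 = 48 ≤ 110
    N27: 20+28 = 48 ≤ 90
    N6: 76+28 = 104 ≤ 120
No further breaks.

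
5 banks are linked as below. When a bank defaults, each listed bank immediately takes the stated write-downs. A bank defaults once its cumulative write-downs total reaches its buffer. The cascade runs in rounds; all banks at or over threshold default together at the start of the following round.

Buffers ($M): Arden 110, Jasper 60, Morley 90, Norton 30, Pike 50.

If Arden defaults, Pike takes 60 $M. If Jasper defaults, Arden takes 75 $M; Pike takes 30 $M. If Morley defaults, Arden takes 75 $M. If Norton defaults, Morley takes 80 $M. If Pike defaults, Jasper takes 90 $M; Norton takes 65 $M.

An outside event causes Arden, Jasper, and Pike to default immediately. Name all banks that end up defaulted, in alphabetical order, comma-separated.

Arden, Jasper, Norton, Pike

Round 1 — Arden, Jasper, Pike default (initial).
  Norton: +65 → 65 ≥ 30
Round 2 — Norton defaults.
  Morley: +80 → 80 < 90
No further defaults.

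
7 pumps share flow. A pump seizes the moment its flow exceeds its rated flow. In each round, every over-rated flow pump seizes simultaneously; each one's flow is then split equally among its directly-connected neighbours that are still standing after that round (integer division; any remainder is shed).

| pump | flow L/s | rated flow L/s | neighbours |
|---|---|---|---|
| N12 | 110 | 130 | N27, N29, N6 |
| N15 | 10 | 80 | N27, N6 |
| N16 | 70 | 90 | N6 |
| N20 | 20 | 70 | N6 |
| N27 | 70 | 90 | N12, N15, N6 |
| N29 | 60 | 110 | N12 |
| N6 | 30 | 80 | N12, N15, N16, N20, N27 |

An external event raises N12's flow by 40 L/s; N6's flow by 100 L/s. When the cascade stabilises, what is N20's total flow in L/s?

52

Round 1 — N12 at 150 > 130; N6 at 130 > 80. N12, N6 seize.
  N12 sheds 150 L/s to N27, N29: 75 each.
    N27: 70+75 = 145 > 90
    N29: 60+75 = 135 > 110
  N6 sheds 130 L/s to N15, N16, N20, N27: 32 each (2 lost).
    N15: 10+32 = 42 ≤ 80
    N16: 70+32 = 102 > 90
    N20: 20+32 = 52 ≤ 70
    N27: 145+32 = 177 > 90
Round 2 — N16, N27, N29 seize.
  N16 sheds 102 L/s: no online neighbours, lost.
  N27 sheds 177 L/s to N15: 177 each.
    N15: 42+177 = 219 > 80
  N29 sheds 135 L/s: no online neighbours, lost.
Round 3 — N15 seizes.
  N15 sheds 219 L/s: no online neighbours, lost.
No further seizures.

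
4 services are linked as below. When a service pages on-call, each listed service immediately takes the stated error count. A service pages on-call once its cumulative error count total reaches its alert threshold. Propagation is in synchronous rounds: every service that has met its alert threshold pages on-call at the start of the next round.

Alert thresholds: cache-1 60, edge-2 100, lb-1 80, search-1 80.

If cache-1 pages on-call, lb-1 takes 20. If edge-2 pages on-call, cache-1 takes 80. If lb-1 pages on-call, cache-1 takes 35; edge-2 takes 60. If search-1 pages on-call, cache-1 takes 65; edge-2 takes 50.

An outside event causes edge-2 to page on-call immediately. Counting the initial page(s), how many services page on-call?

Round 1 — edge-2 pages on-call (initial).
  cache-1: +80 → 80 ≥ 60
Round 2 — cache-1 pages on-call.
  lb-1: +20 → 20 < 80
No further pages.

2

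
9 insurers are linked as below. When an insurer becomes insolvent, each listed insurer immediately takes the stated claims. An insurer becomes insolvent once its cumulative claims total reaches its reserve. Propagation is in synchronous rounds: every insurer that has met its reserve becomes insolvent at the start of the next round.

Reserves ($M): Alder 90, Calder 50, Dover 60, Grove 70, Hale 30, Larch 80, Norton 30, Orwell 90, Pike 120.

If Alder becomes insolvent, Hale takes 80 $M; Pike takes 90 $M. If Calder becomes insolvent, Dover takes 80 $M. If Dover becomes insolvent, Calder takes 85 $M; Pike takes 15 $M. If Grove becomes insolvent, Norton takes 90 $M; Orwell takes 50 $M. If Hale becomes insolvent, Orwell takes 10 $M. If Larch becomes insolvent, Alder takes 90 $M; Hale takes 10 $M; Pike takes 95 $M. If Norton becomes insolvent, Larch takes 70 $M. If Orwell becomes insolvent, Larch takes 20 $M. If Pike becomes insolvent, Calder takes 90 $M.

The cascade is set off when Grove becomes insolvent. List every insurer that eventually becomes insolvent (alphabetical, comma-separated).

Round 1 — Grove becomes insolvent (initial).
  Norton: +90 → 90 ≥ 30
  Orwell: +50 → 50 < 90
Round 2 — Norton becomes insolvent.
  Larch: +70 → 70 < 80
No further insolvencies.

Grove, Norton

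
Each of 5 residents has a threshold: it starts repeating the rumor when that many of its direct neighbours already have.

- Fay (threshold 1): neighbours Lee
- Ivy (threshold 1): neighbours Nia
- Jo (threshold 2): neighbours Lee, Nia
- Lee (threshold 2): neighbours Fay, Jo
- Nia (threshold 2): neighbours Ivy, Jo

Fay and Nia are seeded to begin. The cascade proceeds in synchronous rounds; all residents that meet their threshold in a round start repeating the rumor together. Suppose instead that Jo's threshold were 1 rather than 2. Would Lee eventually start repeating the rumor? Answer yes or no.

With Jo's threshold at 1:
Round 1 — Fay, Nia start repeating the rumor (initial).
Round 2 — checking thresholds:
  Ivy: 1 of 1 neighbours ≥ 1, starts repeating the rumor.
  Jo: 1 of 2 neighbours ≥ 1, starts repeating the rumor.
  Lee: 1 of 2 neighbours < 2, below threshold.
Round 3 — checking thresholds:
  Lee: 2 of 2 neighbours ≥ 2, starts repeating the rumor.
Round 4 — no new spreads; cascade stops.

yes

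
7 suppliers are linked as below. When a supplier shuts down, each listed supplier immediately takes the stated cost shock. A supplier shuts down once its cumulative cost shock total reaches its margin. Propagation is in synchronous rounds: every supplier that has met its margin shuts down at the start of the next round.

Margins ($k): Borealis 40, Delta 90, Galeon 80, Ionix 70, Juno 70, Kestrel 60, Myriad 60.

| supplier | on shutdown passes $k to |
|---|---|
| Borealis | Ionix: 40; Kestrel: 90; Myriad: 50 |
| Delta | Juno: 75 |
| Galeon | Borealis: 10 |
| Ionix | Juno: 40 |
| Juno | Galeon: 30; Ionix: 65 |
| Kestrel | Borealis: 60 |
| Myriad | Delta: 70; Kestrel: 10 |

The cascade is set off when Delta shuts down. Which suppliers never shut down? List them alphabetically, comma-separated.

Round 1 — Delta shuts down (initial).
  Juno: +75 → 75 ≥ 70
Round 2 — Juno shuts down.
  Galeon: +30 → 30 < 80
  Ionix: +65 → 65 < 70
No further shutdowns.

Borealis, Galeon, Ionix, Kestrel, Myriad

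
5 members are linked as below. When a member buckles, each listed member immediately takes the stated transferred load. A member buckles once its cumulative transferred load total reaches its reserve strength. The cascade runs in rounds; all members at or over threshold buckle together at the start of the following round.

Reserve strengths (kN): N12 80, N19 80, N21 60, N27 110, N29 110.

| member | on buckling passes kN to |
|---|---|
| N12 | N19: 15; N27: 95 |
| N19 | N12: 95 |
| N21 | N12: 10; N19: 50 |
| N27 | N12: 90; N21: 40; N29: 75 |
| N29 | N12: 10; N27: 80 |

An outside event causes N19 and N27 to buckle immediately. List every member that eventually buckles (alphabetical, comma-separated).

Round 1 — N19, N27 buckle (initial).
  N12: +95+90 → 185 ≥ 80
  N21: +40 → 40 < 60
  N29: +75 → 75 < 110
Round 2 — N12 buckles.
No further bucklings.

N12, N19, N27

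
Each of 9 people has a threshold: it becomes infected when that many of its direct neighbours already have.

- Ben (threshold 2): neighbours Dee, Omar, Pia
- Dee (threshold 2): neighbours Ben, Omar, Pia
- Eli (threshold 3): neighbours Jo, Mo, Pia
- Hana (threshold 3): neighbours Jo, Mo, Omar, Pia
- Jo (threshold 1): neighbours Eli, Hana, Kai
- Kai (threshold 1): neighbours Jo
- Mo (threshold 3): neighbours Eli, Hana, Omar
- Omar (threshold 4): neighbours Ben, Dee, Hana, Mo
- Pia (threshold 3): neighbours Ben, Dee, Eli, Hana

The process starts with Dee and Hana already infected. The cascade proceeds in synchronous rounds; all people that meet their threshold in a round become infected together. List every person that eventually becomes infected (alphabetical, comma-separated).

Dee, Hana, Jo, Kai

Round 1 — Dee, Hana become infected (initial).
Round 2 — checking thresholds:
  Ben: 1 of 3 neighbours < 2, not yet.
  Jo: 1 of 3 neighbours ≥ 1, becomes infected.
  Mo: 1 of 3 neighbours < 3, not yet.
  Omar: 2 of 4 neighbours < 4, not yet.
  Pia: 2 of 4 neighbours < 3, not yet.
Round 3 — checking thresholds:
  Ben: 1 of 3 neighbours < 2, not yet.
  Eli: 1 of 3 neighbours < 3, not yet.
  Kai: 1 of 1 neighbours ≥ 1, becomes infected.
  Mo: 1 of 3 neighbours < 3, not yet.
  Omar: 2 of 4 neighbours < 4, not yet.
  Pia: 2 of 4 neighbours < 3, not yet.
Round 4 — no new infections; cascade stops.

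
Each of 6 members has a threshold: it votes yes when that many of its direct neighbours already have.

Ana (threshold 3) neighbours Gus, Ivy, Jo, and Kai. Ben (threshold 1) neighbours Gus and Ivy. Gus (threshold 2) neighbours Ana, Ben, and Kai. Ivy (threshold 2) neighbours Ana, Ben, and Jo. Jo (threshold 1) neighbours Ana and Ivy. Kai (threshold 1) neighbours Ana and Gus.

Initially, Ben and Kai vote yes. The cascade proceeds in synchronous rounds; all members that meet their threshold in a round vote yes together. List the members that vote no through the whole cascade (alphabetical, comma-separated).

Round 1 — Ben, Kai vote yes (initial).
Round 2 — checking thresholds:
  Ana: 1 of 4 neighbours < 3, holds.
  Gus: 2 of 3 neighbours ≥ 2, votes yes.
  Ivy: 1 of 3 neighbours < 2, holds.
Round 3 — no new yes votes; cascade stops.

Ana, Ivy, Jo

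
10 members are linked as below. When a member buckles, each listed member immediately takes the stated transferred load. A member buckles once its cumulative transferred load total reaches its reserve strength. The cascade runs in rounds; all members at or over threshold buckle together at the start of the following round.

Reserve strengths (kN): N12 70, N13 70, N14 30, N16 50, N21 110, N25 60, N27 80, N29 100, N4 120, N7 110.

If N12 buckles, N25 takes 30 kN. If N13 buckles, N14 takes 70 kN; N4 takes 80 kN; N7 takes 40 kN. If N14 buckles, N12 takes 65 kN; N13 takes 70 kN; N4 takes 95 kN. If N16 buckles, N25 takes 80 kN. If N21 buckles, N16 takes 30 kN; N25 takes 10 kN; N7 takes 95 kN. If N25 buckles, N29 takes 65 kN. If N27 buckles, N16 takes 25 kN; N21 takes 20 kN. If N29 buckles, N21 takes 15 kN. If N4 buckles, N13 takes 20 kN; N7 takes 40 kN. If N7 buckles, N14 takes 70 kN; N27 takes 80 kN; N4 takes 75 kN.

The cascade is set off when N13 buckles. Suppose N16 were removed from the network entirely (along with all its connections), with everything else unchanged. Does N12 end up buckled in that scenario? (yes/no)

With N16 removed:
Round 1 — N13 buckles (initial).
  N14: +70 → 70 ≥ 30
  N4: +80 → 80 < 120
  N7: +40 → 40 < 110
Round 2 — N14 buckles.
  N12: +65 → 65 < 70
  N4: +95 → 175 ≥ 120
Round 3 — N4 buckles.
  N7: +40 → 80 < 110
No further bucklings.

no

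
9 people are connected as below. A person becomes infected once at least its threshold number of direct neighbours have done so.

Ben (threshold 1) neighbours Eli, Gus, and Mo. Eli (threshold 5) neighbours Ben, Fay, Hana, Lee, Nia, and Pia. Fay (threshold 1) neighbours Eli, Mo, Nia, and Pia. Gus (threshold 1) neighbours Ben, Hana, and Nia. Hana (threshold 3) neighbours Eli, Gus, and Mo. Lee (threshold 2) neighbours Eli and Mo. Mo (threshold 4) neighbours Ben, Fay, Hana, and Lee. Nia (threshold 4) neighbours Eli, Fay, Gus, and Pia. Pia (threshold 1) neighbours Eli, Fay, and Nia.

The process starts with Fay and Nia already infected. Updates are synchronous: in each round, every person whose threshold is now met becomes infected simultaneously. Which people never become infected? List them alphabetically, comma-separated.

Round 1 — Fay, Nia become infected (initial).
Round 2 — checking thresholds:
  Eli: 2 of 6 neighbours < 5, holds.
  Gus: 1 of 3 neighbours ≥ 1, becomes infected.
  Mo: 1 of 4 neighbours < 4, holds.
  Pia: 2 of 3 neighbours ≥ 1, becomes infected.
Round 3 — checking thresholds:
  Ben: 1 of 3 neighbours ≥ 1, becomes infected.
  Eli: 3 of 6 neighbours < 5, holds.
  Hana: 1 of 3 neighbours < 3, holds.
  Mo: 1 of 4 neighbours < 4, holds.
Round 4 — no new infections; cascade stops.

Eli, Hana, Lee, Mo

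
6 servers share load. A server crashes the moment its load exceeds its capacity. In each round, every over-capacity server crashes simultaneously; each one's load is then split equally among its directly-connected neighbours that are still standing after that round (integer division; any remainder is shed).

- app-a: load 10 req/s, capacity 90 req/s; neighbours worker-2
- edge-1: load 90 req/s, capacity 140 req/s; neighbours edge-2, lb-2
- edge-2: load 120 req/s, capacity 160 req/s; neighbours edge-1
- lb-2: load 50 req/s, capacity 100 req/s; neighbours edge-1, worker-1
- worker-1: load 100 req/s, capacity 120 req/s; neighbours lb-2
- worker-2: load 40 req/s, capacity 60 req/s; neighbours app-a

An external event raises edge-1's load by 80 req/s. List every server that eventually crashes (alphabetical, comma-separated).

Round 1 — edge-1 at 170 > 140. edge-1 crashes.
  edge-1 sheds 170 req/s to edge-2, lb-2: 85 each.
    edge-2: 120+85 = 205 > 160
    lb-2: 50+85 = 135 > 100
Round 2 — edge-2, lb-2 crash.
  edge-2 sheds 205 req/s: no online neighbours, lost.
  lb-2 sheds 135 req/s to worker-1: 135 each.
    worker-1: 100+135 = 235 > 120
Round 3 — worker-1 crashes.
  worker-1 sheds 235 req/s: no online neighbours, lost.
No further crashes.

edge-1, edge-2, lb-2, worker-1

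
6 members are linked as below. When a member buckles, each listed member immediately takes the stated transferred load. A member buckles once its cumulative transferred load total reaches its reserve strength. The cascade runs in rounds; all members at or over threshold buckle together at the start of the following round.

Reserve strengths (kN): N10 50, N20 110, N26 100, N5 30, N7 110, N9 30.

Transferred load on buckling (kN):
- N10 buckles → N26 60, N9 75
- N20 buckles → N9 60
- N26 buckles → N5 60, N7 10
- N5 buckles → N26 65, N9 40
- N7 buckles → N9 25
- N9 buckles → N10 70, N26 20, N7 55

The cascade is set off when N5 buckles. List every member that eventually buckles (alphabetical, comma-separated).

Round 1 — N5 buckles (initial).
  N26: +65 → 65 < 100
  N9: +40 → 40 ≥ 30
Round 2 — N9 buckles.
  N10: +70 → 70 ≥ 50
  N26: +20 → 85 < 100
  N7: +55 → 55 < 110
Round 3 — N10 buckles.
  N26: +60 → 145 ≥ 100
Round 4 — N26 buckles.
  N7: +10 → 65 < 110
No further bucklings.

N10, N26, N5, N9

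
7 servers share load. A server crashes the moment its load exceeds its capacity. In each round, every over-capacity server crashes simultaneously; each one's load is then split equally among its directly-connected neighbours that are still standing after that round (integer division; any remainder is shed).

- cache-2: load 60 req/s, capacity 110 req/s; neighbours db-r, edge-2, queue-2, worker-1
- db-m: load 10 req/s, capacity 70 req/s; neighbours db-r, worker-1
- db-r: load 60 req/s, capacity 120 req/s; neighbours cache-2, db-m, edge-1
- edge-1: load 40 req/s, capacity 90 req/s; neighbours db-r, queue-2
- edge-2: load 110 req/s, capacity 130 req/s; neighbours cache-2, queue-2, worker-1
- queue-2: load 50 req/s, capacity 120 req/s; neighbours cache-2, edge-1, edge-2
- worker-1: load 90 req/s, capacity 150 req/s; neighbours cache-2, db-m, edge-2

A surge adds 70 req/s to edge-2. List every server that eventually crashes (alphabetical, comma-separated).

cache-2, db-m, db-r, edge-1, edge-2, queue-2, worker-1

Round 1 — edge-2 at 180 > 130. edge-2 crashes.
  edge-2 sheds 180 req/s to cache-2, queue-2, worker-1: 60 each.
    cache-2: 60+60 = 120 > 110
    queue-2: 50+60 = 110 ≤ 120
    worker-1: 90+60 = 150 ≤ 150
Round 2 — cache-2 crashes.
  cache-2 sheds 120 req/s to db-r, queue-2, worker-1: 40 each.
    db-r: 60+40 = 100 ≤ 120
    queue-2: 110+40 = 150 > 120
    worker-1: 150+40 = 190 > 150
Round 3 — queue-2, worker-1 crash.
  queue-2 sheds 150 req/s to edge-1: 150 each.
    edge-1: 40+150 = 190 > 90
  worker-1 sheds 190 req/s to db-m: 190 each.
    db-m: 10+190 = 200 > 70
Round 4 — db-m, edge-1 crash.
  db-m sheds 200 req/s to db-r: 200 each.
    db-r: 100+200 = 300 > 120
  edge-1 sheds 190 req/s to db-r: 190 each.
    db-r: 300+190 = 490 > 120
Round 5 — db-r crashes.
  db-r sheds 490 req/s: no online neighbours, lost.
No further crashes.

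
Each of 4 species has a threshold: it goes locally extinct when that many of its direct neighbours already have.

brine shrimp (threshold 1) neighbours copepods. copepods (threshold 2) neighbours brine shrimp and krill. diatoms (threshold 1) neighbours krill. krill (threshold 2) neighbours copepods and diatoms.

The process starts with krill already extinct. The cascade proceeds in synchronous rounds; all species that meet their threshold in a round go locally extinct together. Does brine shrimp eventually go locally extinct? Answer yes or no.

Round 1 — krill goes locally extinct (initial).
Round 2 — checking thresholds:
  copepods: 1 of 2 neighbours < 2, not yet.
  diatoms: 1 of 1 neighbours ≥ 1, goes locally extinct.
Round 3 — no new extinctions; cascade stops.

no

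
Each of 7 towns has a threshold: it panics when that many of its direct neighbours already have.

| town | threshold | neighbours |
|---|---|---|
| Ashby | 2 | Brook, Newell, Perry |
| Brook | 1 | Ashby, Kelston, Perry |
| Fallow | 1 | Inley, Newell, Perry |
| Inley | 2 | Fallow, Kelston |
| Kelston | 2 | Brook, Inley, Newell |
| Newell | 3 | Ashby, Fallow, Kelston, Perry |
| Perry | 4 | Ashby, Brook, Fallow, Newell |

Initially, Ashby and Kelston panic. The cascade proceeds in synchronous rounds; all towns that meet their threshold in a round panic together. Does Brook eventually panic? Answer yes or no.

yes

Round 1 — Ashby, Kelston panic (initial).
Round 2 — checking thresholds:
  Brook: 2 of 3 neighbours ≥ 1, panics.
  Inley: 1 of 2 neighbours < 2, holds.
  Newell: 2 of 4 neighbours < 3, holds.
  Perry: 1 of 4 neighbours < 4, holds.
Round 3 — no new panics; cascade stops.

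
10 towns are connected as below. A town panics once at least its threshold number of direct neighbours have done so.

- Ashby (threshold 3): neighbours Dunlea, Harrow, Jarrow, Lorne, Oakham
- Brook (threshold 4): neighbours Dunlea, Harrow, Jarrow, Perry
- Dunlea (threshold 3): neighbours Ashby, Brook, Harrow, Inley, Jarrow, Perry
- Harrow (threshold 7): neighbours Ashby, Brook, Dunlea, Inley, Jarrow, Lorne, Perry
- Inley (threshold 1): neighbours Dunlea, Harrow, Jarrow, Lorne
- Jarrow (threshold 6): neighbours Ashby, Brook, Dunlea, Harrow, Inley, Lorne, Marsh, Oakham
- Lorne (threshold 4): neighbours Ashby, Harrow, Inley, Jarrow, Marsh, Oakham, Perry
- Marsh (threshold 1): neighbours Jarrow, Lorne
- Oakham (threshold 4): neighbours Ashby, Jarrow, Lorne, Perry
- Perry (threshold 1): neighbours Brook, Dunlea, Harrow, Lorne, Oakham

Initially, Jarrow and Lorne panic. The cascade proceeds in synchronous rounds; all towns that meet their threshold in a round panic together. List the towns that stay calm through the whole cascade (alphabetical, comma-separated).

Round 1 — Jarrow, Lorne panic (initial).
Round 2 — checking thresholds:
  Ashby: 2 of 5 neighbours < 3, holds.
  Brook: 1 of 4 neighbours < 4, holds.
  Dunlea: 1 of 6 neighbours < 3, holds.
  Harrow: 2 of 7 neighbours < 7, holds.
  Inley: 2 of 4 neighbours ≥ 1, panics.
  Marsh: 2 of 2 neighbours ≥ 1, panics.
  Oakham: 2 of 4 neighbours < 4, holds.
  Perry: 1 of 5 neighbours ≥ 1, panics.
Round 3 — checking thresholds:
  Ashby: 2 of 5 neighbours < 3, holds.
  Brook: 2 of 4 neighbours < 4, holds.
  Dunlea: 3 of 6 neighbours ≥ 3, panics.
  Harrow: 4 of 7 neighbours < 7, holds.
  Oakham: 3 of 4 neighbours < 4, holds.
Round 4 — checking thresholds:
  Ashby: 3 of 5 neighbours ≥ 3, panics.
  Brook: 3 of 4 neighbours < 4, holds.
  Harrow: 5 of 7 neighbours < 7, holds.
  Oakham: 3 of 4 neighbours < 4, holds.
Round 5 — checking thresholds:
  Brook: 3 of 4 neighbours < 4, holds.
  Harrow: 6 of 7 neighbours < 7, holds.
  Oakham: 4 of 4 neighbours ≥ 4, panics.
Round 6 — no new panics; cascade stops.

Brook, Harrow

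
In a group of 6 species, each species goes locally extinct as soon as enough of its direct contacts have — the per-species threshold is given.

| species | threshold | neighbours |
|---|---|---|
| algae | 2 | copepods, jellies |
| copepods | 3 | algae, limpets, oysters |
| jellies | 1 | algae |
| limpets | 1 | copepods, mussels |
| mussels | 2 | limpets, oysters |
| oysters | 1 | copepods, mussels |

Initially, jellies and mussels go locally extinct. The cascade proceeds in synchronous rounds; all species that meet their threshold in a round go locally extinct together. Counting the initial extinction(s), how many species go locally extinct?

4

Round 1 — jellies, mussels go locally extinct (initial).
Round 2 — checking thresholds:
  algae: 1 of 2 neighbours < 2, holds.
  limpets: 1 of 2 neighbours ≥ 1, goes locally extinct.
  oysters: 1 of 2 neighbours ≥ 1, goes locally extinct.
Round 3 — no new extinctions; cascade stops.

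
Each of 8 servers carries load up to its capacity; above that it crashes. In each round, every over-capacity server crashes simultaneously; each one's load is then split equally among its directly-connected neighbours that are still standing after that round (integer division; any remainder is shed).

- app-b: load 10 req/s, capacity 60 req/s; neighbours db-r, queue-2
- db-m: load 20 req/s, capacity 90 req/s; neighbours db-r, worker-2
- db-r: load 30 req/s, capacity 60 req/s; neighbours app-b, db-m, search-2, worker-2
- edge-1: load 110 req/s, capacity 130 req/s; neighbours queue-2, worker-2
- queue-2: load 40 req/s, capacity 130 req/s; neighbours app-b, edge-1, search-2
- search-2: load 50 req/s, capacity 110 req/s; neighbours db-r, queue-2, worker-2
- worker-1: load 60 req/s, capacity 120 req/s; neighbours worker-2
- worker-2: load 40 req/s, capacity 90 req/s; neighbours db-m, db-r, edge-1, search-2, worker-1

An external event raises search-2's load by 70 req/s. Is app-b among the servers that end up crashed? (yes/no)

Round 1 — search-2 at 120 > 110. search-2 crashes.
  search-2 sheds 120 req/s to db-r, queue-2, worker-2: 40 each.
    db-r: 30+40 = 70 > 60
    queue-2: 40+40 = 80 ≤ 130
    worker-2: 40+40 = 80 ≤ 90
Round 2 — db-r crashes.
  db-r sheds 70 req/s to app-b, db-m, worker-2: 23 each (1 lost).
    app-b: 10+23 = 33 ≤ 60
    db-m: 20+23 = 43 ≤ 90
    worker-2: 80+23 = 103 > 90
Round 3 — worker-2 crashes.
  worker-2 sheds 103 req/s to db-m, edge-1, worker-1: 34 each (1 lost).
    db-m: 43+34 = 77 ≤ 90
    edge-1: 110+34 = 144 > 130
    worker-1: 60+34 = 94 ≤ 120
Round 4 — edge-1 crashes.
  edge-1 sheds 144 req/s to queue-2: 144 each.
    queue-2: 80+144 = 224 > 130
Round 5 — queue-2 crashes.
  queue-2 sheds 224 req/s to app-b: 224 each.
    app-b: 33+224 = 257 > 60
Round 6 — app-b crashes.
  app-b sheds 257 req/s: no online neighbours, lost.
No further crashes.

yes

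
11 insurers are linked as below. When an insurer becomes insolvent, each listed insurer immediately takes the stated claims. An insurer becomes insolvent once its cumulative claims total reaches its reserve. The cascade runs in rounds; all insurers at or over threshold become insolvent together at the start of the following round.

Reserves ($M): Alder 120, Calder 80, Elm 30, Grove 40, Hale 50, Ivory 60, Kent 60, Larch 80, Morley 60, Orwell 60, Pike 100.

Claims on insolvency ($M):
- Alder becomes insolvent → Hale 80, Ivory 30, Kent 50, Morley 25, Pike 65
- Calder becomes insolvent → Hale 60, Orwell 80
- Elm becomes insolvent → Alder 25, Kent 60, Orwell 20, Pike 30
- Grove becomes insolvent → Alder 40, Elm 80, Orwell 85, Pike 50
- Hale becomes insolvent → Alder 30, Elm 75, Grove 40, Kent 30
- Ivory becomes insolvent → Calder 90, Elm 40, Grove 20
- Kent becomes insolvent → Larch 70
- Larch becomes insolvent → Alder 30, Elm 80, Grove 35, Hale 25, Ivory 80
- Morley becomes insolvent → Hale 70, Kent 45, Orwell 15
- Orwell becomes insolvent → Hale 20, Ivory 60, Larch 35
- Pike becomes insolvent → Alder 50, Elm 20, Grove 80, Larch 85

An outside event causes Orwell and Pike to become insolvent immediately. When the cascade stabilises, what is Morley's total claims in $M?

Round 1 — Orwell, Pike become insolvent (initial).
  Alder: +50 → 50 < 120
  Elm: +20 → 20 < 30
  Grove: +80 → 80 ≥ 40
  Hale: +20 → 20 < 50
  Ivory: +60 → 60 ≥ 60
  Larch: +35+85 → 120 ≥ 80
Round 2 — Grove, Ivory, Larch become insolvent.
  Alder: +40+30 → 120 ≥ 120
  Calder: +90 → 90 ≥ 80
  Elm: +80+40+80 → 220 ≥ 30
  Hale: +25 → 45 < 50
Round 3 — Alder, Calder, Elm become insolvent.
  Hale: +80+60 → 185 ≥ 50
  Kent: +50+60 → 110 ≥ 60
  Morley: +25 → 25 < 60
Round 4 — Hale, Kent become insolvent.
No further insolvencies.

25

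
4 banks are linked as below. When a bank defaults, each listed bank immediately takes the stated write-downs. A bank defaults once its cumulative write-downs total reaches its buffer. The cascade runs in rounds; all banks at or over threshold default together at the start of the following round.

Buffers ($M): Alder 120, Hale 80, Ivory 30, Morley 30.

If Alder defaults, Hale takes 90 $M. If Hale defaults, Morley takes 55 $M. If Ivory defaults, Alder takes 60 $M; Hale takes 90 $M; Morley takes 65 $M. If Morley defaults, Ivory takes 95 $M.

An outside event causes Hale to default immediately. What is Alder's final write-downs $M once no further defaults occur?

60

Round 1 — Hale defaults (initial).
  Morley: +55 → 55 ≥ 30
Round 2 — Morley defaults.
  Ivory: +95 → 95 ≥ 30
Round 3 — Ivory defaults.
  Alder: +60 → 60 < 120
No further defaults.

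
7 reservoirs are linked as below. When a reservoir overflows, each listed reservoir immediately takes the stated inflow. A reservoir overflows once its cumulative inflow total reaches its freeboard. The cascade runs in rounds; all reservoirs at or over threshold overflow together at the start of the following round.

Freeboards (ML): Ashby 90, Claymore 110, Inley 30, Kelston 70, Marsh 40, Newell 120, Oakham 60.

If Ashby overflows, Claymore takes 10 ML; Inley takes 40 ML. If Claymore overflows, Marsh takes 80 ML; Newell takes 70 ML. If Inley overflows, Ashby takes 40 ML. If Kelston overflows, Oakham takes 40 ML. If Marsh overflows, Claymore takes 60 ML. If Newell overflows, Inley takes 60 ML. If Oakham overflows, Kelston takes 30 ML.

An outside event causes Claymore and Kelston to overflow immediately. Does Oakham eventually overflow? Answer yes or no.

no

Round 1 — Claymore, Kelston overflow (initial).
  Marsh: +80 → 80 ≥ 40
  Newell: +70 → 70 < 120
  Oakham: +40 → 40 < 60
Round 2 — Marsh overflows.
No further overflows.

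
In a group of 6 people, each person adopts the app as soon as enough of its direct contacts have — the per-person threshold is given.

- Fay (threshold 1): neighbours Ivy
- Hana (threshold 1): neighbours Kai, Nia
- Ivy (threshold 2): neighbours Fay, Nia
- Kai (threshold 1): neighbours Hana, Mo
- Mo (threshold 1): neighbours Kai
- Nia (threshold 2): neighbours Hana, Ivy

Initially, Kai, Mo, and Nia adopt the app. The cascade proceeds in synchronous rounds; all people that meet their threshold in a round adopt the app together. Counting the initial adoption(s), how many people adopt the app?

Round 1 — Kai, Mo, Nia adopt the app (initial).
Round 2 — checking thresholds:
  Hana: 2 of 2 neighbours ≥ 1, adopts the app.
  Ivy: 1 of 2 neighbours < 2, holds.
Round 3 — no new adoptions; cascade stops.

4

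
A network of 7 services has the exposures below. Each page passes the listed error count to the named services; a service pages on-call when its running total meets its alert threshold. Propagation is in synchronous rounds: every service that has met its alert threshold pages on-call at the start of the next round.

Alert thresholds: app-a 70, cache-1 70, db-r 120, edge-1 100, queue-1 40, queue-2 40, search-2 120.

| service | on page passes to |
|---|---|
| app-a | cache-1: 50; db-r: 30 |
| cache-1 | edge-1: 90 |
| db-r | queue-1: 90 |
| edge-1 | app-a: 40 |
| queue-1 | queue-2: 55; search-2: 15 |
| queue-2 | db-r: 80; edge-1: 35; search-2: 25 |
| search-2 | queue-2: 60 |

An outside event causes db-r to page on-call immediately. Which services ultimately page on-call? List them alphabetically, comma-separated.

db-r, queue-1, queue-2

Round 1 — db-r pages on-call (initial).
  queue-1: +90 → 90 ≥ 40
Round 2 — queue-1 pages on-call.
  queue-2: +55 → 55 ≥ 40
  search-2: +15 → 15 < 120
Round 3 — queue-2 pages on-call.
  edge-1: +35 → 35 < 100
  search-2: +25 → 40 < 120
No further pages.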